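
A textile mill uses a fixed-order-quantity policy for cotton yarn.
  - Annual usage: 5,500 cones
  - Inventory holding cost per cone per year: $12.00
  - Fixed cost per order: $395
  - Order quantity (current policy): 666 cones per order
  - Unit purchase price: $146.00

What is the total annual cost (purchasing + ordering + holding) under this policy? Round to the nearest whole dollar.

Orders/yr = 5,500/666 = 8.258; ordering cost = 8.258 × $395 = $3,262.01
Average inventory = 666/2 = 333; holding cost = 333 × $12 = $3,996.00
Purchase cost = D·C = 5,500 × 146 = $803,000.00
Total = $3,262.01 + $3,996.00 + $803,000.00 = $810,258.01

$810,258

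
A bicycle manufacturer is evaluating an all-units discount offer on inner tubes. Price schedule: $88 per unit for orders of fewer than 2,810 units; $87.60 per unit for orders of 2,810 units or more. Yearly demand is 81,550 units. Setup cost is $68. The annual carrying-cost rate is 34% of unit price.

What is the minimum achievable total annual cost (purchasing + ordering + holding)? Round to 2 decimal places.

H₁ = 34%×$88 = $29.9200;  H₂ = 34%×$87.60 = $29.7840
EOQ₁ = √(2×81,550×68/29.9200) = 608.84  (< 2,810, feasible at tier 1)
EOQ₂ = √(2×81,550×68/29.7840) = 610.22  (< 2,810 → use Q = 2,810 at tier-2 price)
TC(tier 1 (EOQ₁), Q≈608.8) = $7,194,616.39
TC(tier 2, Q≈2,810.0) = $7,187,599.97
Minimum at tier 2: $7,187,599.97

$7,187,599.97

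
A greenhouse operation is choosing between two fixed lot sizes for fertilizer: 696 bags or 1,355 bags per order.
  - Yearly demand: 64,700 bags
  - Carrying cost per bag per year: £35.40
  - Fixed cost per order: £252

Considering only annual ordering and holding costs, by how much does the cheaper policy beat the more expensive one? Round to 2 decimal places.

£271.21

TC(Q) = (D/Q)S + (Q/2)H
TC(696) = (64,700/696)×252 + (696/2)×35.4 = £35,745.06
TC(1,355) = (64,700/1,355)×252 + (1,355/2)×35.4 = £36,016.27
Lots of 696 are cheaper by £271.21.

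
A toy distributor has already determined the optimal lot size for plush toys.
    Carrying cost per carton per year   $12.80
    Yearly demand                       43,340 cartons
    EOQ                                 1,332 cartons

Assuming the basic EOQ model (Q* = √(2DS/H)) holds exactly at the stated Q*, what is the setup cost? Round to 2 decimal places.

$262.00

EOQ relation: Q² = 2DS/H, so rearrange for the unknown.
S = Q²H / (2D) = 1,332² × 12.8 / (2 × 43,340) = 261.9989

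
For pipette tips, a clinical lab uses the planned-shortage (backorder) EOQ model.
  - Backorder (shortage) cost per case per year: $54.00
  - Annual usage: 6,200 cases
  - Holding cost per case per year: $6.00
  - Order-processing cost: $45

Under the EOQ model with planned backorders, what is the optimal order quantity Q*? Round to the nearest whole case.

Q* = √(2DS/H) · √((H + b)/b)
   = √(2 × 6,200 × 45 / 6) · √((6 + 54) / 54)
   = 304.959 × 1.0541 ≈ 321.46

321 cases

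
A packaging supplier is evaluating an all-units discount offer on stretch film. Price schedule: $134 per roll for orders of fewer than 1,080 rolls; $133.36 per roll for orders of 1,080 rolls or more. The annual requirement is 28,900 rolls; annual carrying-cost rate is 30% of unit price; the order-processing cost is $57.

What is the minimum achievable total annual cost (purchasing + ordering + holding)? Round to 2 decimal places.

H₁ = 30%×$134 = $40.2000;  H₂ = 30%×$133.36 = $40.0080
EOQ₁ = √(2×28,900×57/40.2000) = 286.28  (< 1,080, feasible at tier 1)
EOQ₂ = √(2×28,900×57/40.0080) = 286.96  (< 1,080 → use Q = 1,080 at tier-2 price)
TC(tier 1 (EOQ₁), Q≈286.3) = $3,884,108.38
TC(tier 2, Q≈1,080.0) = $3,877,233.60
Minimum at tier 2: $3,877,233.60

$3,877,233.60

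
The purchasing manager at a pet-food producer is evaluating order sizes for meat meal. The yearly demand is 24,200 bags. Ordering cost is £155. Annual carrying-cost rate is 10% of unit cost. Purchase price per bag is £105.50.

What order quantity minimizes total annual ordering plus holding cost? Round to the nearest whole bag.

Carrying cost H = £105.5 × 10% = £10.5500/bag/yr
Optimal lot size Q* = (2 × 24,200 × £155 / £10.55)^½ ≈ 843.26

843 bags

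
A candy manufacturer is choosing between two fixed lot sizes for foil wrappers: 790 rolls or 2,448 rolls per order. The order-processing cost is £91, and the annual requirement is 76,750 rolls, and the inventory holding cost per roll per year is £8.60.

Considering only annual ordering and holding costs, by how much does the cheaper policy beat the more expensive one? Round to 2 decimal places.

For each Q, cost = (D/Q)·S + (Q/2)·H.
TC(790) = (76,750/790)×91 + (790/2)×8.6 = £12,237.82
TC(2,448) = (76,750/2,448)×91 + (2,448/2)×8.6 = £13,379.44
Cheaper: Q = 790.  Difference = £1,141.62

£1,141.62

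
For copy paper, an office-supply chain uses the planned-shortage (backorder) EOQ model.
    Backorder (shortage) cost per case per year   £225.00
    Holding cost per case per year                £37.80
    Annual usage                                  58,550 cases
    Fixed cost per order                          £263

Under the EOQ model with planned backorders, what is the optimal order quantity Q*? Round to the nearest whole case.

Basic EOQ = √(2·58,550·263/37.8) = 902.631
Backorder adjustment √((H+b)/b) = √((37.8+225)/225) = 1.0807
Q* = 902.631 × 1.0807 ≈ 975.51

976 cases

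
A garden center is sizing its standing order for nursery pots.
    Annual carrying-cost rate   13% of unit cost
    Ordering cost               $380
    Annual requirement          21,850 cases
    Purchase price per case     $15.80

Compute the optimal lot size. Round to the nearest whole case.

2,843 cases

Carrying cost H = $15.8 × 13% = $2.0540/case/yr
Q* = √(2·D·S / H) = √(2·21,850·380 / 2.054) = √8,084,712.8 ≈ 2,843.36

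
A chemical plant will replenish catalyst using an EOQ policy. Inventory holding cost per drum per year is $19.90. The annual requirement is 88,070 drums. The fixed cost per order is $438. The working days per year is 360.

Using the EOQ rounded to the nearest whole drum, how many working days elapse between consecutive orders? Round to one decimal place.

8.0 days

EOQ = √(2DS/H) = √(2 × 88,070 × 438 / 19.9)
    = √(3,876,850.25) ≈ 1,968.97 → Q = 1,969 drums
Days between orders = 360 / (D/Q) = 360 / 44.728 ≈ 8.049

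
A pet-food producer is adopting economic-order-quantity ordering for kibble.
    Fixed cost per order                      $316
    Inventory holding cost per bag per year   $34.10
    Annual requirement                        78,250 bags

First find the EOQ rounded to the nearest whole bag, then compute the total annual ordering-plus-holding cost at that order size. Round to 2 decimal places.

$41,065.58

2DS/H = 2·78,250·316/34.1 = 1,450,263.93
EOQ = √1,450,263.93 ≈ 1,204.27 → Q = 1,204 bags
Annual ordering cost = (D/Q)·S = (78,250/1,204) × 316 = $20,537.38
Annual holding cost  = (Q/2)·H = (1,204/2) × 34.1 = $20,528.20
Total = $20,537.38 + $20,528.20 = $41,065.58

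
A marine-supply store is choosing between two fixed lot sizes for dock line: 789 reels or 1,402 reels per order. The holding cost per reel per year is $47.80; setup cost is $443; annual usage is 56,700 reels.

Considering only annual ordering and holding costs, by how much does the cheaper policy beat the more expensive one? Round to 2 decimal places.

Annual cost at Q: ordering D·S/Q plus holding Q·H/2.
TC(789) = (56,700/789)×443 + (789/2)×47.8 = $50,692.46
TC(1,402) = (56,700/1,402)×443 + (1,402/2)×47.8 = $51,423.71
|ΔTC| = |$50,692.46 − $51,423.71| = $731.24

$731.24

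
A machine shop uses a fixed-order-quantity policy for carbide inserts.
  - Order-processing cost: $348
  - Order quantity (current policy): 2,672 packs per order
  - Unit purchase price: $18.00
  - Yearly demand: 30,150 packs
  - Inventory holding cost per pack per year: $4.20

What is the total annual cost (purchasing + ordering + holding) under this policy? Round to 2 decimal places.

$552,237.92

Annual ordering cost = (D/Q)·S = (30,150/2,672) × 348 = $3,926.72
Annual holding cost  = (Q/2)·H = (2,672/2) × 4.2 = $5,611.20
Purchase cost = D·C = 30,150 × 18 = $542,700.00
Total = $3,926.72 + $5,611.20 + $542,700.00 = $552,237.92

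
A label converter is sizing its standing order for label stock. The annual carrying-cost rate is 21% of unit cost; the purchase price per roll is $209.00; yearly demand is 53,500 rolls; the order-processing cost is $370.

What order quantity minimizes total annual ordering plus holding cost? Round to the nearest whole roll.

Holding cost per roll per year: H = 21% × $209 = $43.8900
Optimal lot size Q* = (2 × 53,500 × $370 / $43.89)^½ ≈ 949.75

950 rolls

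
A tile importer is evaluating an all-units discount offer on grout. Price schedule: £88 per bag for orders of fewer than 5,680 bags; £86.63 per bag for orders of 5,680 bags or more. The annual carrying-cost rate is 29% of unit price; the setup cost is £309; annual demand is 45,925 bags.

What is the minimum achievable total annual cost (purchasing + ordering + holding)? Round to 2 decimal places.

H₁ = 29%×£88 = £25.5200;  H₂ = 29%×£86.63 = £25.1227
EOQ₁ = √(2×45,925×309/25.5200) = 1,054.58  (< 5,680, feasible at tier 1)
EOQ₂ = √(2×45,925×309/25.1227) = 1,062.88  (< 5,680 → use Q = 5,680 at tier-2 price)
TC(tier 1 (EOQ₁), Q≈1,054.6) = £4,068,312.82
TC(tier 2, Q≈5,680.0) = £4,052,329.60
Minimum at tier 2: £4,052,329.60

£4,052,329.60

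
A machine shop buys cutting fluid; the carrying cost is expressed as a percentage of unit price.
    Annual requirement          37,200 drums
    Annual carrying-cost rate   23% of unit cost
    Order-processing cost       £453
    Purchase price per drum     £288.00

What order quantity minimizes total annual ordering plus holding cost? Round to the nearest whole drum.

Carrying cost H = £288 × 23% = £66.2400/drum/yr
2DS/H = 2·37,200·453/66.24 = 508,804.35
EOQ = √508,804.35 ≈ 713.31

713 drums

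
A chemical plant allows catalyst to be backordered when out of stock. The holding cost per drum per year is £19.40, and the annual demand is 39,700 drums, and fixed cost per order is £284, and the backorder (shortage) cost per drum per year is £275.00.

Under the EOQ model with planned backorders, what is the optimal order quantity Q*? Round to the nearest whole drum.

1,116 drums

Basic EOQ = √(2·39,700·284/19.4) = 1,078.124
Backorder adjustment √((H+b)/b) = √((19.4+275)/275) = 1.0347
Q* = 1,078.124 × 1.0347 ≈ 1,115.50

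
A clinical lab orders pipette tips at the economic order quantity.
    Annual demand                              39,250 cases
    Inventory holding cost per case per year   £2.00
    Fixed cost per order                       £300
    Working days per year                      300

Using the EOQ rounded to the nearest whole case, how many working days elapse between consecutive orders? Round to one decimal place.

26.2 days

Optimal lot size Q* = (2 × 39,250 × £300 / £2)^½ ≈ 3,431.47 → Q = 3,431 cases
Cycle time = (working days × Q)/D = (300 × 3,431) / 39,250 = 26.224 days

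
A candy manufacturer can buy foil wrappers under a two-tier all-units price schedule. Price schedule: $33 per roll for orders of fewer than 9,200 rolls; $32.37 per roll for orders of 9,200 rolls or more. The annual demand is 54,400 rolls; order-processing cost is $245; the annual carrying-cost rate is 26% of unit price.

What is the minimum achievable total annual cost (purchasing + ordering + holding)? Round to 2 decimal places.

$1,801,091.22

H₁ = 26%×$33 = $8.5800;  H₂ = 26%×$32.37 = $8.4162
EOQ₁ = √(2×54,400×245/8.5800) = 1,762.60  (< 9,200, feasible at tier 1)
EOQ₂ = √(2×54,400×245/8.4162) = 1,779.67  (< 9,200 → use Q = 9,200 at tier-2 price)
TC(tier 1 (EOQ₁), Q≈1,762.6) = $1,810,323.11
TC(tier 2, Q≈9,200.0) = $1,801,091.22
Minimum at tier 2: $1,801,091.22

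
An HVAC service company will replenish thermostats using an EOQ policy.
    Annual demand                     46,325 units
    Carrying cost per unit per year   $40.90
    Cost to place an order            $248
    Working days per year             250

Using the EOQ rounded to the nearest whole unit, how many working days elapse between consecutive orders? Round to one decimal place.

4.0 days

2DS/H = 2·46,325·248/40.9 = 561,789.73
EOQ = √561,789.73 ≈ 749.53 → Q = 750 units
Days between orders = 250 / (D/Q) = 250 / 61.767 ≈ 4.047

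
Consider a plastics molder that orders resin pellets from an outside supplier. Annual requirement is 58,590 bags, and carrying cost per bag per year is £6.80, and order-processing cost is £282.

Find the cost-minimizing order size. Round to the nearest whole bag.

2,204 bags

Optimal lot size Q* = (2 × 58,590 × £282 / £6.8)^½ ≈ 2,204.43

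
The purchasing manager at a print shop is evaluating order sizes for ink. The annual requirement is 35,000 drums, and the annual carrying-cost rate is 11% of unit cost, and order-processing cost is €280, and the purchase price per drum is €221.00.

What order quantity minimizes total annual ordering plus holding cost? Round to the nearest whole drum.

898 drums

Carrying cost H = €221 × 11% = €24.3100/drum/yr
2DS/H = 2·35,000·280/24.31 = 806,252.57
EOQ = √806,252.57 ≈ 897.92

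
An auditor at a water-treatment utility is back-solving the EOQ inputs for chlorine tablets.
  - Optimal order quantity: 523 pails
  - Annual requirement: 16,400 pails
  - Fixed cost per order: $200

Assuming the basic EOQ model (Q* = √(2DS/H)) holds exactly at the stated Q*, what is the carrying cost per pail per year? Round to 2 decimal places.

From Q* = √(2DS/H) ⇒ Q*² = 2DS/H.
H = 2DS / Q² = 2 × 16,400 × 200 / 523² = 23.9828

$23.98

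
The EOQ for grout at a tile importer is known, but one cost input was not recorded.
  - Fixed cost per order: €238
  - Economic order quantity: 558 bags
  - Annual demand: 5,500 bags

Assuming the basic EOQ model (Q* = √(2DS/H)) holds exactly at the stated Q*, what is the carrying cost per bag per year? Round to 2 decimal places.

€8.41

From Q* = √(2DS/H) ⇒ Q*² = 2DS/H.
H = 2DS / Q² = 2 × 5,500 × 238 / 558² = 8.4082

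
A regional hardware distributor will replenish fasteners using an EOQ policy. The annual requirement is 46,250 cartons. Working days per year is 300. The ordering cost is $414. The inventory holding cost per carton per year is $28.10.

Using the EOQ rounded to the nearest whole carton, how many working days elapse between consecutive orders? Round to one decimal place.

7.6 days

Q* = √(2·D·S / H) = √(2·46,250·414 / 28.1) = √1,362,811.4 ≈ 1,167.40 → Q = 1,167 cartons
Cycle time = (working days × Q)/D = (300 × 1,167) / 46,250 = 7.570 days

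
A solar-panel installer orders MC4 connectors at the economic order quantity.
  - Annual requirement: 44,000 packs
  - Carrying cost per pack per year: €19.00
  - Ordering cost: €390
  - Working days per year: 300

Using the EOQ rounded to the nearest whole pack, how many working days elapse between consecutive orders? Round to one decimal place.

9.2 days

Optimal lot size Q* = (2 × 44,000 × €390 / €19)^½ ≈ 1,343.99 → Q = 1,344 packs
Cycle time = (working days × Q)/D = (300 × 1,344) / 44,000 = 9.164 days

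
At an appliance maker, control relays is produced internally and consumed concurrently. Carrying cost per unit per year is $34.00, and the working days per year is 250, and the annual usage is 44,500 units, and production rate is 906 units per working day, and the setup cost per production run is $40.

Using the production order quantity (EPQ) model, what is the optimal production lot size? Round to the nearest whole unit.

361 units

Daily demand d = 44,500/250 = 178.000; p = 906; 1 − d/p = 0.80353
EPQ = √(2DS / (H(1 − d/p)))
    = √(2 × 44,500 × 40 / (34 × 0.80353)) ≈ 360.98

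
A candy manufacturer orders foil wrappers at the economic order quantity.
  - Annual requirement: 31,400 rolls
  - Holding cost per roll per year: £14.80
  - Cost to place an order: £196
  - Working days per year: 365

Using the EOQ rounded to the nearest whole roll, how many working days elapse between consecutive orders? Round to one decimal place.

10.6 days

2DS/H = 2·31,400·196/14.8 = 831,675.68
EOQ = √831,675.68 ≈ 911.96 → Q = 912 rolls
Cycle time = (working days × Q)/D = (365 × 912) / 31,400 = 10.601 days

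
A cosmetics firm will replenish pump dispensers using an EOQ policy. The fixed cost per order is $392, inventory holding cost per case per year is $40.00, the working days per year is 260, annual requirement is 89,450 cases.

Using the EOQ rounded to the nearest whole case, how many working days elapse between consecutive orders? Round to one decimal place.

3.8 days

Optimal lot size Q* = (2 × 89,450 × $392 / $40)^½ ≈ 1,324.09 → Q = 1,324 cases
T = Q/D × 260 days = 1,324/89,450 × 260 = 3.848 days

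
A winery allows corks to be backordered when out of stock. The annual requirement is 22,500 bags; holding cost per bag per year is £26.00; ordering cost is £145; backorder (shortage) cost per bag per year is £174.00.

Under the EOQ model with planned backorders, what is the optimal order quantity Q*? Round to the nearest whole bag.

537 bags

Q* = √(2DS/H) · √((H + b)/b)
   = √(2 × 22,500 × 145 / 26) · √((26 + 174) / 174)
   = 500.961 × 1.0721 ≈ 537.09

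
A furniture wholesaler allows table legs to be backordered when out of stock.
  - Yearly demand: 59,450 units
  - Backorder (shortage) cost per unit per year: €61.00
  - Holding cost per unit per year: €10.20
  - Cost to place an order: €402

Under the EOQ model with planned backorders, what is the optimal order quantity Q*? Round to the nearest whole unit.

Q* = √(2DS/H) · √((H + b)/b)
   = √(2 × 59,450 × 402 / 10.2) · √((10.2 + 61) / 61)
   = 2,164.731 × 1.0804 ≈ 2,338.72

2,339 units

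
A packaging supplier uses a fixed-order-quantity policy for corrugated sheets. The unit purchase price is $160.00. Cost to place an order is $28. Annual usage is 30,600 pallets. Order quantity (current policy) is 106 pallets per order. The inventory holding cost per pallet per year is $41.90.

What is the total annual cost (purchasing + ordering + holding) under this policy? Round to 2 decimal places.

$4,906,303.72

Ordering: D/Q × S = 30,600/106 × $28 = $8,083.02
Holding:  Q/2 × H = 106/2 × $41.9 = $2,220.70
Purchase cost = D·C = 30,600 × 160 = $4,896,000.00
Total = $8,083.02 + $2,220.70 + $4,896,000.00 = $4,906,303.72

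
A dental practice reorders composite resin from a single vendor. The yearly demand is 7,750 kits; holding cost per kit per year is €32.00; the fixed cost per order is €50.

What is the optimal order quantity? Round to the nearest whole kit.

156 kits

EOQ = √(2DS/H) = √(2 × 7,750 × 50 / 32)
    = √(24,218.75) ≈ 155.62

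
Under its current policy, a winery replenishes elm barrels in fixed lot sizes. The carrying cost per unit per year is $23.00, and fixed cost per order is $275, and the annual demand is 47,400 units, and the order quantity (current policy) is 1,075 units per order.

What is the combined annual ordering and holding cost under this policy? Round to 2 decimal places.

$24,488.08

Ordering: D/Q × S = 47,400/1,075 × $275 = $12,125.58
Holding:  Q/2 × H = 1,075/2 × $23 = $12,362.50
Total = $12,125.58 + $12,362.50 = $24,488.08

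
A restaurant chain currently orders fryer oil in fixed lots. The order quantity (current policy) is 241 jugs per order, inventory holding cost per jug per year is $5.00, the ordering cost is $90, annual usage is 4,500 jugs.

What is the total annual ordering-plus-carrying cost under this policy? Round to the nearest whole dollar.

$2,283

Orders/yr = 4,500/241 = 18.672; ordering cost = 18.672 × $90 = $1,680.50
Average inventory = 241/2 = 120.5; holding cost = 120.5 × $5 = $602.50
Total = $1,680.50 + $602.50 = $2,283.00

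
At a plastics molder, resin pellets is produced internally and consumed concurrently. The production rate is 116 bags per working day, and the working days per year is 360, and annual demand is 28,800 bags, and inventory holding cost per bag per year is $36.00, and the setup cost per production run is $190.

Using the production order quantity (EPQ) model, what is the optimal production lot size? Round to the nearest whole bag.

Daily demand d = 28,800/360 = 80.000; p = 116; 1 − d/p = 0.31034
EPQ = √(2DS / (H(1 − d/p)))
    = √(2 × 28,800 × 190 / (36 × 0.31034)) ≈ 989.72

990 bags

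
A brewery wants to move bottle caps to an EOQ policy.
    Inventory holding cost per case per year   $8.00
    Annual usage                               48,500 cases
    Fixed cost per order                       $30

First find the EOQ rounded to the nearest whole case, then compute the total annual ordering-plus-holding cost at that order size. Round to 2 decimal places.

Optimal lot size Q* = (2 × 48,500 × $30 / $8)^½ ≈ 603.12 → Q = 603 cases
Ordering: D/Q × S = 48,500/603 × $30 = $2,412.94
Holding:  Q/2 × H = 603/2 × $8 = $2,412.00
Total = $2,412.94 + $2,412.00 = $4,824.94

$4,824.94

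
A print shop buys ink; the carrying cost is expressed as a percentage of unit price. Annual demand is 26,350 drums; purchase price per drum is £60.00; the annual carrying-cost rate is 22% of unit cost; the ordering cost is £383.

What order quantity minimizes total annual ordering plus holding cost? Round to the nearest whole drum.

Carrying cost H = £60 × 22% = £13.2000/drum/yr
Q* = √(2·D·S / H) = √(2·26,350·383 / 13.2) = √1,529,098.5 ≈ 1,236.57

1,237 drums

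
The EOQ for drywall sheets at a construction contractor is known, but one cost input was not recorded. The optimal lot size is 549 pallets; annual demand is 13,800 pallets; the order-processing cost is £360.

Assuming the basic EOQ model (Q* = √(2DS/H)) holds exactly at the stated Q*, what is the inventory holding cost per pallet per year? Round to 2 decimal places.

EOQ relation: Q² = 2DS/H, so rearrange for the unknown.
H = 2DS / Q² = 2 × 13,800 × 360 / 549² = 32.9660

£32.97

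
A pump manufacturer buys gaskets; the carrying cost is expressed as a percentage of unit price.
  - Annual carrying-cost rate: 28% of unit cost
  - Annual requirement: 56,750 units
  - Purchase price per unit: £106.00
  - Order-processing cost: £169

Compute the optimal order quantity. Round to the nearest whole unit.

Carrying cost H = £106 × 28% = £29.6800/unit/yr
EOQ = √(2DS/H) = √(2 × 56,750 × 169 / 29.68)
    = √(646,276.95) ≈ 803.91

804 units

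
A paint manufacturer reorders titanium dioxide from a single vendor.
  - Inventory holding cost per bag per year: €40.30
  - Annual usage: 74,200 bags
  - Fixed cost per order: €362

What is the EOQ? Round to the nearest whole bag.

EOQ = √(2DS/H) = √(2 × 74,200 × 362 / 40.3)
    = √(1,333,022.33) ≈ 1,154.57

1,155 bags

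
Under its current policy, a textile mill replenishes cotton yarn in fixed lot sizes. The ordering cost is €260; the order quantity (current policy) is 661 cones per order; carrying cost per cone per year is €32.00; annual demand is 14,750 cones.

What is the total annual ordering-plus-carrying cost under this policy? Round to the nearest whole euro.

Ordering: D/Q × S = 14,750/661 × €260 = €5,801.82
Holding:  Q/2 × H = 661/2 × €32 = €10,576.00
Total = €5,801.82 + €10,576.00 = €16,377.82

€16,378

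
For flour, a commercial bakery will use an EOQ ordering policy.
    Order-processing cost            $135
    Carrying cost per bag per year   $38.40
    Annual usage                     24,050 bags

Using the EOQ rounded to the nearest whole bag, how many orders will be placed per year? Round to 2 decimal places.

58.52 orders per year

Optimal lot size Q* = (2 × 24,050 × $135 / $38.4)^½ ≈ 411.22 → Q = 411
N = D/Q = 24,050/411 ≈ 58.516 orders/yr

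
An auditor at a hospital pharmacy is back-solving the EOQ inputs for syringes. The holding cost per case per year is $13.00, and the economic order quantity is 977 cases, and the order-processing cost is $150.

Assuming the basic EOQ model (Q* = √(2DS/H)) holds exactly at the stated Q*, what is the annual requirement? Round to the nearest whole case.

Since Q* = (2DS/H)^½, squaring gives Q*²·H = 2DS.
D = Q²H / (2S) = 977² × 13 / (2 × 150) = 41,362.92

41,363 cases per year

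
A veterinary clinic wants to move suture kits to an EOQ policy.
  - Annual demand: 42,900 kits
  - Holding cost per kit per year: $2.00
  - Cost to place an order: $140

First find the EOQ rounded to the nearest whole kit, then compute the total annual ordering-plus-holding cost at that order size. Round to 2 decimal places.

$4,901.43

2DS/H = 2·42,900·140/2 = 6,006,000.00
EOQ = √6,006,000.00 ≈ 2,450.71 → Q = 2,451 kits
Orders/yr = 42,900/2,451 = 17.503; ordering cost = 17.503 × $140 = $2,450.43
Average inventory = 2,451/2 = 1225.5; holding cost = 1225.5 × $2 = $2,451.00
Total = $2,450.43 + $2,451.00 = $4,901.43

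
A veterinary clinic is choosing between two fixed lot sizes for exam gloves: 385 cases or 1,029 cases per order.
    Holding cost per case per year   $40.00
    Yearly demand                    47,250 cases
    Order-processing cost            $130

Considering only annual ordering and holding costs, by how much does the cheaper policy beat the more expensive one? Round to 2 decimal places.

$2,894.84

TC(Q) = (D/Q)S + (Q/2)H
TC(385) = (47,250/385)×130 + (385/2)×40 = $23,654.55
TC(1,029) = (47,250/1,029)×130 + (1,029/2)×40 = $26,549.39
|ΔTC| = |$23,654.55 − $26,549.39| = $2,894.84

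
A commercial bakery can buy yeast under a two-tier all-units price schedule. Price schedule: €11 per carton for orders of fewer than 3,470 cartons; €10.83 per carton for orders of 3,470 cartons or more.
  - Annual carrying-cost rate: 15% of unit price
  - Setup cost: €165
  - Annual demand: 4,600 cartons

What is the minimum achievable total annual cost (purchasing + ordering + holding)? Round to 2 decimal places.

H₁ = 15%×€11 = €1.6500;  H₂ = 15%×€10.83 = €1.6245
EOQ₁ = √(2×4,600×165/1.6500) = 959.17  (< 3,470, feasible at tier 1)
EOQ₂ = √(2×4,600×165/1.6245) = 966.67  (< 3,470 → use Q = 3,470 at tier-2 price)
TC(tier 1 (EOQ₁), Q≈959.2) = €52,182.62
TC(tier 2, Q≈3,470.0) = €52,855.24
Minimum at tier 1 (EOQ₁): €52,182.62

€52,182.62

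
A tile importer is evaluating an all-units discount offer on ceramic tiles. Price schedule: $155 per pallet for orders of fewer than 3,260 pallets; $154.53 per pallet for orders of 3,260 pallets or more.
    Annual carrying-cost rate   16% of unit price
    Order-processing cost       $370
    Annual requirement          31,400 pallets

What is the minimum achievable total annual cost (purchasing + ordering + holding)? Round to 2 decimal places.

$4,891,005.27

H₁ = 16%×$155 = $24.8000;  H₂ = 16%×$154.53 = $24.7248
EOQ₁ = √(2×31,400×370/24.8000) = 967.95  (< 3,260, feasible at tier 1)
EOQ₂ = √(2×31,400×370/24.7248) = 969.43  (< 3,260 → use Q = 3,260 at tier-2 price)
TC(tier 1 (EOQ₁), Q≈968.0) = $4,891,005.27
TC(tier 2, Q≈3,260.0) = $4,896,107.23
Minimum at tier 1 (EOQ₁): $4,891,005.27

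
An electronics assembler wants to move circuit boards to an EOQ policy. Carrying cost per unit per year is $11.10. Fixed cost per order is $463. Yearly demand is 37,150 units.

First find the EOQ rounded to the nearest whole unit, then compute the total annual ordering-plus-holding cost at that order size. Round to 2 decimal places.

$19,540.98

2DS/H = 2·37,150·463/11.1 = 3,099,180.18
EOQ = √3,099,180.18 ≈ 1,760.45 → Q = 1,760 units
Ordering: D/Q × S = 37,150/1,760 × $463 = $9,772.98
Holding:  Q/2 × H = 1,760/2 × $11.1 = $9,768.00
Total = $9,772.98 + $9,768.00 = $19,540.98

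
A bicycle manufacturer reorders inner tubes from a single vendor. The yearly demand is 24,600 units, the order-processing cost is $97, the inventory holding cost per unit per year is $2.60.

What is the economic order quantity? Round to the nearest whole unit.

EOQ = √(2DS/H) = √(2 × 24,600 × 97 / 2.6)
    = √(1,835,538.46) ≈ 1,354.82

1,355 units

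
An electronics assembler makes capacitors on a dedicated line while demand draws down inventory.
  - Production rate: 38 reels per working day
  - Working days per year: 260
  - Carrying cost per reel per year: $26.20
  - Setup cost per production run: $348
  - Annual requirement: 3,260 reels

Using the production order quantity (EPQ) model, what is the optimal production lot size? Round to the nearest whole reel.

Daily demand d = 3,260/260 = 12.538; p = 38; 1 − d/p = 0.67004
EPQ = √(2DS / (H(1 − d/p)))
    = √(2 × 3,260 × 348 / (26.2 × 0.67004)) ≈ 359.51

360 reels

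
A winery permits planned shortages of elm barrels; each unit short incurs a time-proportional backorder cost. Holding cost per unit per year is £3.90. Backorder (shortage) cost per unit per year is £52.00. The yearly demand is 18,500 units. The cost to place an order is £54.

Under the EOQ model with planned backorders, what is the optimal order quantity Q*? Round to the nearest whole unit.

Q* = √(2DS/H) · √((H + b)/b)
   = √(2 × 18,500 × 54 / 3.9) · √((3.9 + 52) / 52)
   = 715.757 × 1.0368 ≈ 742.11

742 units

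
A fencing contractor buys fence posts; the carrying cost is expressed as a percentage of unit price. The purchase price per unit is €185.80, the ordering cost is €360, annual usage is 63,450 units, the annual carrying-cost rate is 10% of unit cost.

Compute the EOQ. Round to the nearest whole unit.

1,568 units

Holding cost per unit per year: H = 10% × €185.8 = €18.5800
Optimal lot size Q* = (2 × 63,450 × €360 / €18.58)^½ ≈ 1,568.05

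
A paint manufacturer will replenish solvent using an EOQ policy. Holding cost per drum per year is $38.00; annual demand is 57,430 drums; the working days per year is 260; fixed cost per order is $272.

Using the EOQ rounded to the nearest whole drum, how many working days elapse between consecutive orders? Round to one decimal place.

4.1 days

EOQ = √(2DS/H) = √(2 × 57,430 × 272 / 38)
    = √(822,155.79) ≈ 906.73 → Q = 907 drums
Days between orders = 260 / (D/Q) = 260 / 63.319 ≈ 4.106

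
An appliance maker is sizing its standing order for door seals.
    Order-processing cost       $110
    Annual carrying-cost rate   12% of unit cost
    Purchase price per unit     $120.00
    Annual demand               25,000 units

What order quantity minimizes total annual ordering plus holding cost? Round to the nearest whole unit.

Holding cost per unit per year: H = 12% × $120 = $14.4000
Optimal lot size Q* = (2 × 25,000 × $110 / $14.4)^½ ≈ 618.02

618 units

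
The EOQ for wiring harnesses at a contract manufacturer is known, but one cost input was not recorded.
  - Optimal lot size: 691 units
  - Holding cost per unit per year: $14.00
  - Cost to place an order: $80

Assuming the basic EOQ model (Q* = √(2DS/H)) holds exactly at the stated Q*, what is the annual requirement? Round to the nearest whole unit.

41,780 units per year

From Q* = √(2DS/H) ⇒ Q*² = 2DS/H.
D = Q²H / (2S) = 691² × 14 / (2 × 80) = 41,779.59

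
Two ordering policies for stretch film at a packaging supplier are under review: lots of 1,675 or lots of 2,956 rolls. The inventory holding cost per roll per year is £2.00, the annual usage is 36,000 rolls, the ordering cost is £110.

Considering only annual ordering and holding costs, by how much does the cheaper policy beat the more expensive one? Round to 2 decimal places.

For each Q, cost = (D/Q)·S + (Q/2)·H.
TC(1,675) = (36,000/1,675)×110 + (1,675/2)×2 = £4,039.18
TC(2,956) = (36,000/2,956)×110 + (2,956/2)×2 = £4,295.65
Lots of 1,675 are cheaper by £256.47.

£256.47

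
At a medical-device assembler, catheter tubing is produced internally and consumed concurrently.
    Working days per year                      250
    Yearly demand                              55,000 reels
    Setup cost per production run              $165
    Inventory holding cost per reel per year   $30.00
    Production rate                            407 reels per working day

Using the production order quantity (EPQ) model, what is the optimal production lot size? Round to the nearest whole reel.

Daily demand d = 55,000/250 = 220.000; p = 407; 1 − d/p = 0.45946
EPQ = √(2DS / (H(1 − d/p)))
    = √(2 × 55,000 × 165 / (30 × 0.45946)) ≈ 1,147.50

1,148 reels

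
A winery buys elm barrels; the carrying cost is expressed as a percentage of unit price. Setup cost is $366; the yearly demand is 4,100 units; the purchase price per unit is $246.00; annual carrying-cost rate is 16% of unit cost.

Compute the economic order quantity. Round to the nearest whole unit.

H = i·C = 0.16 × $246 = $39.3600 per unit-year
Q* = √(2·D·S / H) = √(2·4,100·366 / 39.36) = √76,250.0 ≈ 276.13

276 units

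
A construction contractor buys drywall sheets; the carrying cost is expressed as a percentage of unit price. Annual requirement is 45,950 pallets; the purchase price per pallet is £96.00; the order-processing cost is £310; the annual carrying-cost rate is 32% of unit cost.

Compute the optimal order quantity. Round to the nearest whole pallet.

963 pallets

Carrying cost H = £96 × 32% = £30.7200/pallet/yr
EOQ = √(2DS/H) = √(2 × 45,950 × 310 / 30.72)
    = √(927,376.30) ≈ 963.00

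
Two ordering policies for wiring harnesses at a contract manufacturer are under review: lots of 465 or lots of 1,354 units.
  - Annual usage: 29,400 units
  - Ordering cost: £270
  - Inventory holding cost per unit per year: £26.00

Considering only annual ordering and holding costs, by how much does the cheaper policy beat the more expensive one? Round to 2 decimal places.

£348.66

Annual cost at Q: ordering D·S/Q plus holding Q·H/2.
TC(465) = (29,400/465)×270 + (465/2)×26 = £23,115.97
TC(1,354) = (29,400/1,354)×270 + (1,354/2)×26 = £23,464.63
|ΔTC| = |£23,115.97 − £23,464.63| = £348.66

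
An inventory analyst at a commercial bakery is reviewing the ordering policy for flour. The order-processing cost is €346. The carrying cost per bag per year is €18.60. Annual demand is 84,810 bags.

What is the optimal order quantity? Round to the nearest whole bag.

EOQ = √(2DS/H) = √(2 × 84,810 × 346 / 18.6)
    = √(3,155,296.77) ≈ 1,776.32

1,776 bags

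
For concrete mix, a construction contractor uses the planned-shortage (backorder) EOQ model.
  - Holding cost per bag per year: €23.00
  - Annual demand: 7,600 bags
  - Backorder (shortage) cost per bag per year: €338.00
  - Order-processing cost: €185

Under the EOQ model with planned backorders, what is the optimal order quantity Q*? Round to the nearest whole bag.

Q* = √(2DS/H) · √((H + b)/b)
   = √(2 × 7,600 × 185 / 23) · √((23 + 338) / 338)
   = 349.658 × 1.0335 ≈ 361.36

361 bags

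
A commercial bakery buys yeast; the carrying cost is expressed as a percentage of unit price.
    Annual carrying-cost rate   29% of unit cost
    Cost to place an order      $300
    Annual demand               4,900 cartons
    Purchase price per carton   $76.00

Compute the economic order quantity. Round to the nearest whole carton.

365 cartons

H = i·C = 0.29 × $76 = $22.0400 per carton-year
EOQ = √(2DS/H) = √(2 × 4,900 × 300 / 22.04)
    = √(133,393.83) ≈ 365.23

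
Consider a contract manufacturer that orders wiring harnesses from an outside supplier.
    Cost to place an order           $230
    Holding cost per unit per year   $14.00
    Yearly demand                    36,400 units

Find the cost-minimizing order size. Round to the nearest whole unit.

1,094 units

Q* = √(2·D·S / H) = √(2·36,400·230 / 14) = √1,196,000.0 ≈ 1,093.62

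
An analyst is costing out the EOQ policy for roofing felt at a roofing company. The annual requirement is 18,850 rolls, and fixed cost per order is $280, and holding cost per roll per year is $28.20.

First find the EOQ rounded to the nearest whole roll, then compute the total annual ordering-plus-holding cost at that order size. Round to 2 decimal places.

$17,253.38

EOQ = √(2DS/H) = √(2 × 18,850 × 280 / 28.2)
    = √(374,326.24) ≈ 611.82 → Q = 612 rolls
Ordering: D/Q × S = 18,850/612 × $280 = $8,624.18
Holding:  Q/2 × H = 612/2 × $28.2 = $8,629.20
Total = $8,624.18 + $8,629.20 = $17,253.38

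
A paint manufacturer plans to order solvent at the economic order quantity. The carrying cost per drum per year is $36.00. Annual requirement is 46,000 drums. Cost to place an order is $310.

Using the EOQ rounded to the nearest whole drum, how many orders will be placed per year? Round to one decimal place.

51.7 orders per year

2DS/H = 2·46,000·310/36 = 792,222.22
EOQ = √792,222.22 ≈ 890.07 → Q = 890
N = D/Q = 46,000/890 ≈ 51.685 orders/yr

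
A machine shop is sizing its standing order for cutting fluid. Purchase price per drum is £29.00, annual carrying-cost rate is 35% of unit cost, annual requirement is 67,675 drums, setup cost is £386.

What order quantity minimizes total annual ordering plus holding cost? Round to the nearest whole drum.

2,269 drums

Holding cost per drum per year: H = 35% × £29 = £10.1500
EOQ = √(2DS/H) = √(2 × 67,675 × 386 / 10.15)
    = √(5,147,300.49) ≈ 2,268.77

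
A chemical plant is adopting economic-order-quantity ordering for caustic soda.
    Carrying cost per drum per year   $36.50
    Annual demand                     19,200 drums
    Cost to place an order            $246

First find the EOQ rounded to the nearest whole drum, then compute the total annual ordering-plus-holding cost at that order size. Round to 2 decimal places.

$18,568.62

2DS/H = 2·19,200·246/36.5 = 258,805.48
EOQ = √258,805.48 ≈ 508.73 → Q = 509 drums
Ordering: D/Q × S = 19,200/509 × $246 = $9,279.37
Holding:  Q/2 × H = 509/2 × $36.5 = $9,289.25
Total = $9,279.37 + $9,289.25 = $18,568.62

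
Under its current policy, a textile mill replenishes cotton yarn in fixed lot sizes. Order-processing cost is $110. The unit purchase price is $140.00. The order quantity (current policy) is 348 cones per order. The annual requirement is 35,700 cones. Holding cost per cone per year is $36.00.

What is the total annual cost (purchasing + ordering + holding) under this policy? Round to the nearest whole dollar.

$5,015,548

Ordering: D/Q × S = 35,700/348 × $110 = $11,284.48
Holding:  Q/2 × H = 348/2 × $36 = $6,264.00
Purchase cost = D·C = 35,700 × 140 = $4,998,000.00
Total = $11,284.48 + $6,264.00 + $4,998,000.00 = $5,015,548.48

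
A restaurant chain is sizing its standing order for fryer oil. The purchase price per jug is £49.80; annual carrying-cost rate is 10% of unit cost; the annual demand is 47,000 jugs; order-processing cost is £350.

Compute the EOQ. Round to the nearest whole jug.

Holding cost per jug per year: H = 10% × £49.8 = £4.9800
Q* = √(2·D·S / H) = √(2·47,000·350 / 4.98) = √6,606,425.7 ≈ 2,570.30

2,570 jugs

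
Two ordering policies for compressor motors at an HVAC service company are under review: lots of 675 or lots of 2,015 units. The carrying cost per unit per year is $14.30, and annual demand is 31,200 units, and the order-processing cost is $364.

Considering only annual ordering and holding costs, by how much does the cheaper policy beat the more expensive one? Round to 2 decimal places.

$1,607.76

Annual cost at Q: ordering D·S/Q plus holding Q·H/2.
TC(675) = (31,200/675)×364 + (675/2)×14.3 = $21,651.14
TC(2,015) = (31,200/2,015)×364 + (2,015/2)×14.3 = $20,043.38
|ΔTC| = |$21,651.14 − $20,043.38| = $1,607.76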